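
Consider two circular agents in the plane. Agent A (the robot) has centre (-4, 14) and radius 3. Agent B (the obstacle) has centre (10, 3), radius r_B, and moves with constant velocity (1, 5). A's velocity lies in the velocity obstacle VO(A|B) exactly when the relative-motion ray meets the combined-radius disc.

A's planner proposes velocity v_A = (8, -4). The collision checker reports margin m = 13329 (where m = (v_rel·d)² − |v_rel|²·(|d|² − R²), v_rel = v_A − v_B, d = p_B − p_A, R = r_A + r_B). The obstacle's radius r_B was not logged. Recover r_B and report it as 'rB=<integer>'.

m = 13329
d = (14, -11);  v_rel = (7, -9),  |v_rel|² = 130
v_rel×d = (7)·(-11) − (-9)·(14) = 49
since m = R²·130 − 49²:  R² = (2401 + 13329) / 130 = 121
R = √121 = 11  ⇒  r_B = 11 − 3 = 8

rB=8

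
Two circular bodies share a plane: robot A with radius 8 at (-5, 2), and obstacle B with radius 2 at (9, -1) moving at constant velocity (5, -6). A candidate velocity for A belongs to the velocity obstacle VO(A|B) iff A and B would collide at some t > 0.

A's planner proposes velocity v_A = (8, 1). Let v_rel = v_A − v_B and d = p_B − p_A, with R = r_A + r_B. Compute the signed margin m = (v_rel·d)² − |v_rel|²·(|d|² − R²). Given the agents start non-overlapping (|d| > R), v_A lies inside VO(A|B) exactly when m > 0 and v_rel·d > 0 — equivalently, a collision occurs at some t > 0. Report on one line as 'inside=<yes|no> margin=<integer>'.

d = (14, -3),  |d|² = 205;  R = 8+2 = 10,  c = 205−10² = 105
v_rel = (3, 7),  |v_rel|² = 58;  v_rel·d = (3)·(14) + (7)·(-3) = 21
58·t² − 42·t + 105 = 0  ⇒  m = 21² − 58·105 = -5649
m = -5649 < 0,  v_rel·d = 21 > 0  ⇒  outside

inside=no margin=-5649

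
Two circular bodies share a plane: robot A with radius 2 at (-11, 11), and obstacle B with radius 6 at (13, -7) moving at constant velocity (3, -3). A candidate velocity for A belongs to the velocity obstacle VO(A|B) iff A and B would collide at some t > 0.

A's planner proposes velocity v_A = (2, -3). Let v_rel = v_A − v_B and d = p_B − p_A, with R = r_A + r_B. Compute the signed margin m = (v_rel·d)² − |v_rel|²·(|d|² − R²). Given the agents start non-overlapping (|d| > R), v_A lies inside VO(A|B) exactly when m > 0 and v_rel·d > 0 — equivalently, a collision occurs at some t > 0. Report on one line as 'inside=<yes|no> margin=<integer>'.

d = (24, -18),  |d|² = 900;  R = 2+6 = 8,  c = 900−8² = 836
v_rel = (-1, 0),  |v_rel|² = 1;  v_rel·d = (-1)·(24) + (0)·(-18) = -24
1·t² + 48·t + 836 = 0  ⇒  m = (-24)² − 1·836 = -260
m = -260 < 0,  v_rel·d = -24 < 0  ⇒  outside

inside=no margin=-260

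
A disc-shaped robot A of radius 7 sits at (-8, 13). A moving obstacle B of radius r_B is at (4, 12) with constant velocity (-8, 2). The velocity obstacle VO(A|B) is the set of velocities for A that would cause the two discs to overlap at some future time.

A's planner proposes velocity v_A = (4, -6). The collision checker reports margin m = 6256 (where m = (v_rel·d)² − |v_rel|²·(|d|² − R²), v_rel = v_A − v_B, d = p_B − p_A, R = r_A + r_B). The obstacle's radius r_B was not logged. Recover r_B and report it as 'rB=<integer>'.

m = 6256
d = (12, -1);  v_rel = (12, -8),  |v_rel|² = 208
v_rel×d = (12)·(-1) − (-8)·(12) = 84
since m = R²·208 − 84²:  R² = (7056 + 6256) / 208 = 64
R = √64 = 8  ⇒  r_B = 8 − 7 = 1

rB=1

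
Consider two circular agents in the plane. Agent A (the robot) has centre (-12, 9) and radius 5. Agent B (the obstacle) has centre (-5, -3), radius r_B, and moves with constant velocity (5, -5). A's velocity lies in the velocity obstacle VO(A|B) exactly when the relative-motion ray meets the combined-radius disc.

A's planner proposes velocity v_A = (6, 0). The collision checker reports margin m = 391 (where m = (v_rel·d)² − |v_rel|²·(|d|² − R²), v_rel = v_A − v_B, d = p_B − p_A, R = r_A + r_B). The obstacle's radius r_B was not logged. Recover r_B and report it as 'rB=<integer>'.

m = 391
d = (7, -12);  v_rel = (1, 5),  |v_rel|² = 26
v_rel×d = (1)·(-12) − (5)·(7) = -47
since m = R²·26 − (-47)²:  R² = (2209 + 391) / 26 = 100
R = √100 = 10  ⇒  r_B = 10 − 5 = 5

rB=5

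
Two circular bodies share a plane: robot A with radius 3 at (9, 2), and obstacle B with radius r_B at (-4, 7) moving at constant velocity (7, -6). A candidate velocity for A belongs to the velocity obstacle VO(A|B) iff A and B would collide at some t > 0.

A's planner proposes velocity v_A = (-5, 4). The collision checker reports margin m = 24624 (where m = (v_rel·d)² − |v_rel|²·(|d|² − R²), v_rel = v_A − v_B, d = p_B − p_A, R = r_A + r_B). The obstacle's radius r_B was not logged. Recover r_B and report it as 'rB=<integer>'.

m = 24624
d = (-13, 5);  v_rel = (-12, 10),  |v_rel|² = 244
v_rel×d = (-12)·(5) − (10)·(-13) = 70
since m = R²·244 − 70²:  R² = (4900 + 24624) / 244 = 121
R = √121 = 11  ⇒  r_B = 11 − 3 = 8

rB=8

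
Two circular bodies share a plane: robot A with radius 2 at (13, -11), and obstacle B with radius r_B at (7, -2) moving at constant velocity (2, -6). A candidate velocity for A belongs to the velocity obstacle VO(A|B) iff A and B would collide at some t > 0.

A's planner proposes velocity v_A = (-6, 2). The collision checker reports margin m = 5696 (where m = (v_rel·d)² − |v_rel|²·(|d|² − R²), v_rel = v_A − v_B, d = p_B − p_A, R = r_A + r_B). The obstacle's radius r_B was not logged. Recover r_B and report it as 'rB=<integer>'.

m = 5696
d = (-6, 9);  v_rel = (-8, 8),  |v_rel|² = 128
v_rel×d = (-8)·(9) − (8)·(-6) = -24
since m = R²·128 − (-24)²:  R² = (576 + 5696) / 128 = 49
R = √49 = 7  ⇒  r_B = 7 − 2 = 5

rB=5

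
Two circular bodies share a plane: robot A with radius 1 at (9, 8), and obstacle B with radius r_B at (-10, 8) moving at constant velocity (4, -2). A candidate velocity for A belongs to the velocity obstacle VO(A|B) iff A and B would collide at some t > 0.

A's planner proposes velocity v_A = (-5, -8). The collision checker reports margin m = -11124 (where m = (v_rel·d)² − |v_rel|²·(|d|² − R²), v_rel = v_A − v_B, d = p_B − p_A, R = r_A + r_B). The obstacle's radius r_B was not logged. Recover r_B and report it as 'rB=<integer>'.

m = -11124
d = (-19, 0);  v_rel = (-9, -6),  |v_rel|² = 117
v_rel×d = (-9)·(0) − (-6)·(-19) = -114
since m = R²·117 − (-114)²:  R² = (12996 + -11124) / 117 = 16
R = √16 = 4  ⇒  r_B = 4 − 1 = 3

rB=3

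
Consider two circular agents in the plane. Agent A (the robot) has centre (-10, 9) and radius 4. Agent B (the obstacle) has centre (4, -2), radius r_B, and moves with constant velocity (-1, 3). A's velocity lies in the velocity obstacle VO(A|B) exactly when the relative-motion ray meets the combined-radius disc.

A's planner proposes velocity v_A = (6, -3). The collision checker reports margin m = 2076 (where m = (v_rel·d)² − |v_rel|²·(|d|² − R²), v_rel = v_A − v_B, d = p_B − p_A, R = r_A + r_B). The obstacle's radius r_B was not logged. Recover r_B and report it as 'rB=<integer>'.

m = 2076
d = (14, -11);  v_rel = (7, -6),  |v_rel|² = 85
v_rel×d = (7)·(-11) − (-6)·(14) = 7
since m = R²·85 − 7²:  R² = (49 + 2076) / 85 = 25
R = √25 = 5  ⇒  r_B = 5 − 4 = 1

rB=1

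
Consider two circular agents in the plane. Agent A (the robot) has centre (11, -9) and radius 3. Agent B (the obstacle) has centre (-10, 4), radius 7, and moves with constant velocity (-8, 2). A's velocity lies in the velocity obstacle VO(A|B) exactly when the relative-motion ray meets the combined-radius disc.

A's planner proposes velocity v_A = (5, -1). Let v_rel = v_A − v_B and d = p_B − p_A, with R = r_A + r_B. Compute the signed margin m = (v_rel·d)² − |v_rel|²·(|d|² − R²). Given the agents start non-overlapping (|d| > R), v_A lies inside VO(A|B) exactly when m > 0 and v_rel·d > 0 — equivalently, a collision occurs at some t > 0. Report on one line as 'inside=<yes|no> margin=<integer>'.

d = (-21, 13),  |d|² = 610;  R = 3+7 = 10,  c = 610−10² = 510
v_rel = (13, -3),  |v_rel|² = 178;  v_rel·d = (13)·(-21) + (-3)·(13) = -312
178·t² + 624·t + 510 = 0  ⇒  m = (-312)² − 178·510 = 6564
m = 6564 > 0,  v_rel·d = -312 < 0  ⇒  outside

inside=no margin=6564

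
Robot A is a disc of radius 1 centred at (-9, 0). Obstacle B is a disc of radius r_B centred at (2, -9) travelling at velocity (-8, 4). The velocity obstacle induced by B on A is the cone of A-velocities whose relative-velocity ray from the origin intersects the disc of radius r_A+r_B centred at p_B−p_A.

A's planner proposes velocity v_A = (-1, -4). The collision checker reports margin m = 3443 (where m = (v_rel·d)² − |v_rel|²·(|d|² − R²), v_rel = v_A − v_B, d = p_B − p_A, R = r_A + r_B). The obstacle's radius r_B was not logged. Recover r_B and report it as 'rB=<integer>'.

m = 3443
d = (11, -9);  v_rel = (7, -8),  |v_rel|² = 113
v_rel×d = (7)·(-9) − (-8)·(11) = 25
since m = R²·113 − 25²:  R² = (625 + 3443) / 113 = 36
R = √36 = 6  ⇒  r_B = 6 − 1 = 5

rB=5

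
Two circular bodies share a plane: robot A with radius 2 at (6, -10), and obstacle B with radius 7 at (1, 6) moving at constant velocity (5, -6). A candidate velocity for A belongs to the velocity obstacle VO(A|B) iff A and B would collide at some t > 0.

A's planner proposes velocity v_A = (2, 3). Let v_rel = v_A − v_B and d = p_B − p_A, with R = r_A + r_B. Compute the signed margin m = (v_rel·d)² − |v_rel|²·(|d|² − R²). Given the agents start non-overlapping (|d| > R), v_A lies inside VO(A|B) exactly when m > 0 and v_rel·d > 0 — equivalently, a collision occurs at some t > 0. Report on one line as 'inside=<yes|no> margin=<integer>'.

d = (-5, 16),  |d|² = 281;  R = 2+7 = 9,  c = 281−9² = 200
v_rel = (-3, 9),  |v_rel|² = 90;  v_rel·d = (-3)·(-5) + (9)·(16) = 159
90·t² − 318·t + 200 = 0  ⇒  m = 159² − 90·200 = 7281
m = 7281 > 0,  v_rel·d = 159 > 0  ⇒  inside

inside=yes margin=7281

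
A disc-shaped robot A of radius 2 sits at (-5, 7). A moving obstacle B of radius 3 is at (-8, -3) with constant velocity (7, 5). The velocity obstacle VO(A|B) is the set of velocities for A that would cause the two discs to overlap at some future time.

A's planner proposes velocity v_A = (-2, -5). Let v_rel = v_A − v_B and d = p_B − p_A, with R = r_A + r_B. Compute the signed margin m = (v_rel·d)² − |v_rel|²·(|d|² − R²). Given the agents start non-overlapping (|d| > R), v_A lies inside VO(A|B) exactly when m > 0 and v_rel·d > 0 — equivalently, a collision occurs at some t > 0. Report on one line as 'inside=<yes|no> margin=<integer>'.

d = (-3, -10),  |d|² = 109;  R = 2+3 = 5,  c = 109−5² = 84
v_rel = (-9, -10),  |v_rel|² = 181;  v_rel·d = (-9)·(-3) + (-10)·(-10) = 127
181·t² − 254·t + 84 = 0  ⇒  m = 127² − 181·84 = 925
m = 925 > 0,  v_rel·d = 127 > 0  ⇒  inside

inside=yes margin=925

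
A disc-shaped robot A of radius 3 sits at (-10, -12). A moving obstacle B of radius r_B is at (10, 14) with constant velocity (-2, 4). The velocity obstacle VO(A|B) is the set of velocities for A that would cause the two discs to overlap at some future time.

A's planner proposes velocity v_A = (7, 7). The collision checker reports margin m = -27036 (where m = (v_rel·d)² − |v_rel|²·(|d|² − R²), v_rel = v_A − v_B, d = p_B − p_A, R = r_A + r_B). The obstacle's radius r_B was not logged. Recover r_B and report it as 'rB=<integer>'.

m = -27036
d = (20, 26);  v_rel = (9, 3),  |v_rel|² = 90
v_rel×d = (9)·(26) − (3)·(20) = 174
since m = R²·90 − 174²:  R² = (30276 + -27036) / 90 = 36
R = √36 = 6  ⇒  r_B = 6 − 3 = 3

rB=3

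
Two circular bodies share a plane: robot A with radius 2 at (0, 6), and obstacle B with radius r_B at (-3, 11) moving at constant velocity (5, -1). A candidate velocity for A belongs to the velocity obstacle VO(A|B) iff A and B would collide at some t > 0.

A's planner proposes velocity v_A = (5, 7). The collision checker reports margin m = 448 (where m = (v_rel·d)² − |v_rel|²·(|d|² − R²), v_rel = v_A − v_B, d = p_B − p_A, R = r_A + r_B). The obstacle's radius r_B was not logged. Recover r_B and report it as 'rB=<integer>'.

m = 448
d = (-3, 5);  v_rel = (0, 8),  |v_rel|² = 64
v_rel×d = (0)·(5) − (8)·(-3) = 24
since m = R²·64 − 24²:  R² = (576 + 448) / 64 = 16
R = √16 = 4  ⇒  r_B = 4 − 2 = 2

rB=2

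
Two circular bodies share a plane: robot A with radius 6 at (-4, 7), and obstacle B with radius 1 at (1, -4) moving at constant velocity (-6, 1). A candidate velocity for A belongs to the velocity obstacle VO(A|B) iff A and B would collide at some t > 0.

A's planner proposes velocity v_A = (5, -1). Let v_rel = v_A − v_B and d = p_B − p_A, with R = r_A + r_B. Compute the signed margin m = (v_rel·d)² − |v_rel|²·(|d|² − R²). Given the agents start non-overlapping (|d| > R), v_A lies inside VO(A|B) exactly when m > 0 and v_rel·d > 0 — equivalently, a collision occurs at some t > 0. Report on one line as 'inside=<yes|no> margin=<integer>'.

d = (5, -11),  |d|² = 146;  R = 6+1 = 7,  c = 146−7² = 97
v_rel = (11, -2),  |v_rel|² = 125;  v_rel·d = (11)·(5) + (-2)·(-11) = 77
125·t² − 154·t + 97 = 0  ⇒  m = 77² − 125·97 = -6196
m = -6196 < 0,  v_rel·d = 77 > 0  ⇒  outside

inside=no margin=-6196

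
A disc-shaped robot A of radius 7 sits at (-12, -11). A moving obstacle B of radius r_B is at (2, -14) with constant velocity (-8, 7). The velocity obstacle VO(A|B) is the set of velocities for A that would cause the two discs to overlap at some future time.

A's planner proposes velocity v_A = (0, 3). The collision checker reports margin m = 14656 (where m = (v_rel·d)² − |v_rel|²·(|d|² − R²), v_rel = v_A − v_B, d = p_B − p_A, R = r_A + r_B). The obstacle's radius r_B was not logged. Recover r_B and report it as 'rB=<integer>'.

m = 14656
d = (14, -3);  v_rel = (8, -4),  |v_rel|² = 80
v_rel×d = (8)·(-3) − (-4)·(14) = 32
since m = R²·80 − 32²:  R² = (1024 + 14656) / 80 = 196
R = √196 = 14  ⇒  r_B = 14 − 7 = 7

rB=7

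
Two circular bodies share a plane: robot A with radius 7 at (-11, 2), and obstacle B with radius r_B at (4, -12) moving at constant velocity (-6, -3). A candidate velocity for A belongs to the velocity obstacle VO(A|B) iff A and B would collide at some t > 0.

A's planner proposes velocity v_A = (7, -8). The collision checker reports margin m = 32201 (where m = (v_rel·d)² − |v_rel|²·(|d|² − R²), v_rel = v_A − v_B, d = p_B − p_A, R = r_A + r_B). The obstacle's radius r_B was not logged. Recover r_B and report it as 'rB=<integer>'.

m = 32201
d = (15, -14);  v_rel = (13, -5),  |v_rel|² = 194
v_rel×d = (13)·(-14) − (-5)·(15) = -107
since m = R²·194 − (-107)²:  R² = (11449 + 32201) / 194 = 225
R = √225 = 15  ⇒  r_B = 15 − 7 = 8

rB=8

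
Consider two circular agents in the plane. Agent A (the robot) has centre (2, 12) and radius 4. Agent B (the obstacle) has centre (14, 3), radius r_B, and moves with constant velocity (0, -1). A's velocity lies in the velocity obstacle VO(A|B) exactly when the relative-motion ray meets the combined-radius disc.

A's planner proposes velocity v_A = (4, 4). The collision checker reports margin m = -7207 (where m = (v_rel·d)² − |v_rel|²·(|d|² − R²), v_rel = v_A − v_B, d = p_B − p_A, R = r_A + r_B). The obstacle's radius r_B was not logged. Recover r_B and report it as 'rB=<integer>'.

m = -7207
d = (12, -9);  v_rel = (4, 5),  |v_rel|² = 41
v_rel×d = (4)·(-9) − (5)·(12) = -96
since m = R²·41 − (-96)²:  R² = (9216 + -7207) / 41 = 49
R = √49 = 7  ⇒  r_B = 7 − 4 = 3

rB=3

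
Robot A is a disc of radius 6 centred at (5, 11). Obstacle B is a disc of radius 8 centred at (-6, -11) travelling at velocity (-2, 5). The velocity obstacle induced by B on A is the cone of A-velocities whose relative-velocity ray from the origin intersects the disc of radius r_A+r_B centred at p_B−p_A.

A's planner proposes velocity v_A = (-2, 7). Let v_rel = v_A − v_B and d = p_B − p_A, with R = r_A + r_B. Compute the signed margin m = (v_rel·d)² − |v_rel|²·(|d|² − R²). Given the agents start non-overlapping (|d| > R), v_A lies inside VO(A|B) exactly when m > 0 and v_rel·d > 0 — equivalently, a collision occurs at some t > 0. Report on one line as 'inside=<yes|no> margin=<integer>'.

d = (-11, -22),  |d|² = 605;  R = 6+8 = 14,  c = 605−14² = 409
v_rel = (0, 2),  |v_rel|² = 4;  v_rel·d = (0)·(-11) + (2)·(-22) = -44
4·t² + 88·t + 409 = 0  ⇒  m = (-44)² − 4·409 = 300
m = 300 > 0,  v_rel·d = -44 < 0  ⇒  outside

inside=no margin=300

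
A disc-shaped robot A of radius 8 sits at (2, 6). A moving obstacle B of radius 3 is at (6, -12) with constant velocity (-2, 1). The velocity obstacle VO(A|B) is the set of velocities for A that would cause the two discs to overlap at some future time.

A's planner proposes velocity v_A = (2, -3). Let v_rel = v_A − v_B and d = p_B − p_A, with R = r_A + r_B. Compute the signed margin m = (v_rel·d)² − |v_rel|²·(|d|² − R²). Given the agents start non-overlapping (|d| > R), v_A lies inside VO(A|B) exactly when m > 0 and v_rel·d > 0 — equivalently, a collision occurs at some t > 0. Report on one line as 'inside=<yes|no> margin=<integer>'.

d = (4, -18),  |d|² = 340;  R = 8+3 = 11,  c = 340−11² = 219
v_rel = (4, -4),  |v_rel|² = 32;  v_rel·d = (4)·(4) + (-4)·(-18) = 88
32·t² − 176·t + 219 = 0  ⇒  m = 88² − 32·219 = 736
m = 736 > 0,  v_rel·d = 88 > 0  ⇒  inside

inside=yes margin=736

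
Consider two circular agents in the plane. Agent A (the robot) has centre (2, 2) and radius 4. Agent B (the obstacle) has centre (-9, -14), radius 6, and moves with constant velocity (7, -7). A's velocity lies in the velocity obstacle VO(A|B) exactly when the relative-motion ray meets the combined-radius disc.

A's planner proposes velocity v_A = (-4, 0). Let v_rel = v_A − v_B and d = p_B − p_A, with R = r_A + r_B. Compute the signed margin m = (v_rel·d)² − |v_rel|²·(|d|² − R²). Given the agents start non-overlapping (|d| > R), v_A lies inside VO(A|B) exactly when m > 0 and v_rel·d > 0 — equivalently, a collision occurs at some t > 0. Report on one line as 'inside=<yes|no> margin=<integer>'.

d = (-11, -16),  |d|² = 377;  R = 4+6 = 10,  c = 377−10² = 277
v_rel = (-11, 7),  |v_rel|² = 170;  v_rel·d = (-11)·(-11) + (7)·(-16) = 9
170·t² − 18·t + 277 = 0  ⇒  m = 9² − 170·277 = -47009
m = -47009 < 0,  v_rel·d = 9 > 0  ⇒  outside

inside=no margin=-47009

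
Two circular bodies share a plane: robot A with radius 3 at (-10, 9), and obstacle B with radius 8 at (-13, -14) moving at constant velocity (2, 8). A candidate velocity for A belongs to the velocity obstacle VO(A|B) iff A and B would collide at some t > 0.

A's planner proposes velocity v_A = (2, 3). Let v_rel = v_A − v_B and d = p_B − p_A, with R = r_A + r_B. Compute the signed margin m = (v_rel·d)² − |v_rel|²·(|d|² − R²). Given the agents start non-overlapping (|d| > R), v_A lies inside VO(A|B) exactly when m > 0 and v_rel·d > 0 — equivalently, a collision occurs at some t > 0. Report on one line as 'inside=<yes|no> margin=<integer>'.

d = (-3, -23),  |d|² = 538;  R = 3+8 = 11,  c = 538−11² = 417
v_rel = (0, -5),  |v_rel|² = 25;  v_rel·d = (0)·(-3) + (-5)·(-23) = 115
25·t² − 230·t + 417 = 0  ⇒  m = 115² − 25·417 = 2800
m = 2800 > 0,  v_rel·d = 115 > 0  ⇒  inside

inside=yes margin=2800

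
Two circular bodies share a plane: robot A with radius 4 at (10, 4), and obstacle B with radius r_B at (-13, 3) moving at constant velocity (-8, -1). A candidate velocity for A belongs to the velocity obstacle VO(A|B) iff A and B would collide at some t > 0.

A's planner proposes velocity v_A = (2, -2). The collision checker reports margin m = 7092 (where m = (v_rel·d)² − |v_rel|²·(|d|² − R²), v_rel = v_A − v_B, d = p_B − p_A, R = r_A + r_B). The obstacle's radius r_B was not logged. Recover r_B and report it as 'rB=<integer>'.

m = 7092
d = (-23, -1);  v_rel = (10, -1),  |v_rel|² = 101
v_rel×d = (10)·(-1) − (-1)·(-23) = -33
since m = R²·101 − (-33)²:  R² = (1089 + 7092) / 101 = 81
R = √81 = 9  ⇒  r_B = 9 − 4 = 5

rB=5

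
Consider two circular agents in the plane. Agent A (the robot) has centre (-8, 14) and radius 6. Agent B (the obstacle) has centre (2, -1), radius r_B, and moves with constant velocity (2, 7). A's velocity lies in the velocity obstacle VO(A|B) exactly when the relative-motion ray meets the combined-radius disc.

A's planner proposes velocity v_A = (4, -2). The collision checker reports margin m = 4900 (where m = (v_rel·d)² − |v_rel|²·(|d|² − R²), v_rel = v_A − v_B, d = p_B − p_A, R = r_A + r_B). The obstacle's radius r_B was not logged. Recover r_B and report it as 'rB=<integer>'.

m = 4900
d = (10, -15);  v_rel = (2, -9),  |v_rel|² = 85
v_rel×d = (2)·(-15) − (-9)·(10) = 60
since m = R²·85 − 60²:  R² = (3600 + 4900) / 85 = 100
R = √100 = 10  ⇒  r_B = 10 − 6 = 4

rB=4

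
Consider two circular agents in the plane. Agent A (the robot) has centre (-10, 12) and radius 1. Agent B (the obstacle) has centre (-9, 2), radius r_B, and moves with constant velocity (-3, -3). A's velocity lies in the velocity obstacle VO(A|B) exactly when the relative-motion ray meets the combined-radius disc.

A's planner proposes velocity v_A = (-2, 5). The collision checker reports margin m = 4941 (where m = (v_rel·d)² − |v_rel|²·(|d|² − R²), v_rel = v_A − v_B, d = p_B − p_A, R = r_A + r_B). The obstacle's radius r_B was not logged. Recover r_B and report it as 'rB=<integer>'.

m = 4941
d = (1, -10);  v_rel = (1, 8),  |v_rel|² = 65
v_rel×d = (1)·(-10) − (8)·(1) = -18
since m = R²·65 − (-18)²:  R² = (324 + 4941) / 65 = 81
R = √81 = 9  ⇒  r_B = 9 − 1 = 8

rB=8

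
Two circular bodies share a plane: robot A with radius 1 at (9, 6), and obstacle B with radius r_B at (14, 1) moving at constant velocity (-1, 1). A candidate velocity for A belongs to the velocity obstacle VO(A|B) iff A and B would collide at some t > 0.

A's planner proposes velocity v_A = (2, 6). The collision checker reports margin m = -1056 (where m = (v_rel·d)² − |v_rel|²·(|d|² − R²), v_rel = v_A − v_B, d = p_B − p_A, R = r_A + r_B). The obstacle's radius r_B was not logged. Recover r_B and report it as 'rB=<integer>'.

m = -1056
d = (5, -5);  v_rel = (3, 5),  |v_rel|² = 34
v_rel×d = (3)·(-5) − (5)·(5) = -40
since m = R²·34 − (-40)²:  R² = (1600 + -1056) / 34 = 16
R = √16 = 4  ⇒  r_B = 4 − 1 = 3

rB=3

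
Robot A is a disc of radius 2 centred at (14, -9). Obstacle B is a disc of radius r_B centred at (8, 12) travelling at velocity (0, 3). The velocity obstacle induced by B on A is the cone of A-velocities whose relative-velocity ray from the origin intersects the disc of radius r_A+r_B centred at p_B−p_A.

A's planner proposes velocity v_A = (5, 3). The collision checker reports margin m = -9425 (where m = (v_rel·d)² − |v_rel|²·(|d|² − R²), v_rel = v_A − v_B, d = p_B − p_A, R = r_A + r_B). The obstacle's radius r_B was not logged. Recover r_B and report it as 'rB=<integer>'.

m = -9425
d = (-6, 21);  v_rel = (5, 0),  |v_rel|² = 25
v_rel×d = (5)·(21) − (0)·(-6) = 105
since m = R²·25 − 105²:  R² = (11025 + -9425) / 25 = 64
R = √64 = 8  ⇒  r_B = 8 − 2 = 6

rB=6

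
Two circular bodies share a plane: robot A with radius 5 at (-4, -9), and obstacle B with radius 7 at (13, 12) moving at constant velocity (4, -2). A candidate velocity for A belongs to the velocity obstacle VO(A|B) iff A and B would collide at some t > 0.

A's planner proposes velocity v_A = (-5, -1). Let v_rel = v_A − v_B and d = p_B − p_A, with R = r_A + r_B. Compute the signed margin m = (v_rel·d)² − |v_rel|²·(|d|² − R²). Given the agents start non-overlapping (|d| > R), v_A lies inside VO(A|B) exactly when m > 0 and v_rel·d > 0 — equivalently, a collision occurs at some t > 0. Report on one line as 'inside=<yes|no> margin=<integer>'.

d = (17, 21),  |d|² = 730;  R = 5+7 = 12,  c = 730−12² = 586
v_rel = (-9, 1),  |v_rel|² = 82;  v_rel·d = (-9)·(17) + (1)·(21) = -132
82·t² + 264·t + 586 = 0  ⇒  m = (-132)² − 82·586 = -30628
m = -30628 < 0,  v_rel·d = -132 < 0  ⇒  outside

inside=no margin=-30628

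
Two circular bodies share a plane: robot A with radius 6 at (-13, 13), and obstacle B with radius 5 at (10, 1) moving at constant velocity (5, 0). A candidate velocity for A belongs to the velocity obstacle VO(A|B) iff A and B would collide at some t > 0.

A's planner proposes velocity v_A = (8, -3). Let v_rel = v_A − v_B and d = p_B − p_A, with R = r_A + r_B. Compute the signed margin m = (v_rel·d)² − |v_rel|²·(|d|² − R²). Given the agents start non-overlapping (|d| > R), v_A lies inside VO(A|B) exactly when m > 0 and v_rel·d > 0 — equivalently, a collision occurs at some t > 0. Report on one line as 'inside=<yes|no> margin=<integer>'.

d = (23, -12),  |d|² = 673;  R = 6+5 = 11,  c = 673−11² = 552
v_rel = (3, -3),  |v_rel|² = 18;  v_rel·d = (3)·(23) + (-3)·(-12) = 105
18·t² − 210·t + 552 = 0  ⇒  m = 105² − 18·552 = 1089
m = 1089 > 0,  v_rel·d = 105 > 0  ⇒  inside

inside=yes margin=1089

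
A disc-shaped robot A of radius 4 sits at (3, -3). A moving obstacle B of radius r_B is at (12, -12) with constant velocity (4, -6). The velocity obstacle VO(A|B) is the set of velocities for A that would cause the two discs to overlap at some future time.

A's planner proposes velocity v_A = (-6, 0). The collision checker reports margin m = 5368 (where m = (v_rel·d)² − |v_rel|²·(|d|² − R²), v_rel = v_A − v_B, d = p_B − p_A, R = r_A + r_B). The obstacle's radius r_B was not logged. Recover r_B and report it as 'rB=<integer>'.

m = 5368
d = (9, -9);  v_rel = (-10, 6),  |v_rel|² = 136
v_rel×d = (-10)·(-9) − (6)·(9) = 36
since m = R²·136 − 36²:  R² = (1296 + 5368) / 136 = 49
R = √49 = 7  ⇒  r_B = 7 − 4 = 3

rB=3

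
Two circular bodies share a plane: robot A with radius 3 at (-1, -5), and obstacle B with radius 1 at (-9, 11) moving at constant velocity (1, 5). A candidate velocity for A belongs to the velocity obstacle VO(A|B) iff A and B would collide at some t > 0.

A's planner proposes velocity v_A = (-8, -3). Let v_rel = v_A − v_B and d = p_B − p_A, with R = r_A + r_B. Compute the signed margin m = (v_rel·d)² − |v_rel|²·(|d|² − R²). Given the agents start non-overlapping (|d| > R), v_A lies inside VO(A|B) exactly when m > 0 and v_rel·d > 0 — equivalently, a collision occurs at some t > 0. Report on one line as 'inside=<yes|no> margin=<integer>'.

d = (-8, 16),  |d|² = 320;  R = 3+1 = 4,  c = 320−4² = 304
v_rel = (-9, -8),  |v_rel|² = 145;  v_rel·d = (-9)·(-8) + (-8)·(16) = -56
145·t² + 112·t + 304 = 0  ⇒  m = (-56)² − 145·304 = -40944
m = -40944 < 0,  v_rel·d = -56 < 0  ⇒  outside

inside=no margin=-40944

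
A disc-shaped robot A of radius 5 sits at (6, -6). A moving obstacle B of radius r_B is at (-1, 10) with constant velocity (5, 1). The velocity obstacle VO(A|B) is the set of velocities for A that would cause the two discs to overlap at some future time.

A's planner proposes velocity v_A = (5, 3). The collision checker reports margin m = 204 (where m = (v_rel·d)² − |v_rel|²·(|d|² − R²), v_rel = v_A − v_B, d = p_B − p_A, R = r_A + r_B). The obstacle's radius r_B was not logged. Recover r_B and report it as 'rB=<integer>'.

m = 204
d = (-7, 16);  v_rel = (0, 2),  |v_rel|² = 4
v_rel×d = (0)·(16) − (2)·(-7) = 14
since m = R²·4 − 14²:  R² = (196 + 204) / 4 = 100
R = √100 = 10  ⇒  r_B = 10 − 5 = 5

rB=5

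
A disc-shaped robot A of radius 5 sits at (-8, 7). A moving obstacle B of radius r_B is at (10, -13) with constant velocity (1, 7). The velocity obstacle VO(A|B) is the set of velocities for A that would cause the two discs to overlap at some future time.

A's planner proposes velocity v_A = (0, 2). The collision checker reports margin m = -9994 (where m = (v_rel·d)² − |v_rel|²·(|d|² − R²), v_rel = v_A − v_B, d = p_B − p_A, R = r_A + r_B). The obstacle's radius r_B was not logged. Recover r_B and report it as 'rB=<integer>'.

m = -9994
d = (18, -20);  v_rel = (-1, -5),  |v_rel|² = 26
v_rel×d = (-1)·(-20) − (-5)·(18) = 110
since m = R²·26 − 110²:  R² = (12100 + -9994) / 26 = 81
R = √81 = 9  ⇒  r_B = 9 − 5 = 4

rB=4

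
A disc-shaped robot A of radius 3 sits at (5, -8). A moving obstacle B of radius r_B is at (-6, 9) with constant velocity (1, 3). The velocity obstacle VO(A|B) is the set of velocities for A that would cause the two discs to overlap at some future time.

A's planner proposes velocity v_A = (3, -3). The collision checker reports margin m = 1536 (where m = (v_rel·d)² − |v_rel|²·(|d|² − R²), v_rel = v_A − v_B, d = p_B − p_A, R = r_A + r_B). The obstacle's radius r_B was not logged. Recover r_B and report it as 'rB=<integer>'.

m = 1536
d = (-11, 17);  v_rel = (2, -6),  |v_rel|² = 40
v_rel×d = (2)·(17) − (-6)·(-11) = -32
since m = R²·40 − (-32)²:  R² = (1024 + 1536) / 40 = 64
R = √64 = 8  ⇒  r_B = 8 − 3 = 5

rB=5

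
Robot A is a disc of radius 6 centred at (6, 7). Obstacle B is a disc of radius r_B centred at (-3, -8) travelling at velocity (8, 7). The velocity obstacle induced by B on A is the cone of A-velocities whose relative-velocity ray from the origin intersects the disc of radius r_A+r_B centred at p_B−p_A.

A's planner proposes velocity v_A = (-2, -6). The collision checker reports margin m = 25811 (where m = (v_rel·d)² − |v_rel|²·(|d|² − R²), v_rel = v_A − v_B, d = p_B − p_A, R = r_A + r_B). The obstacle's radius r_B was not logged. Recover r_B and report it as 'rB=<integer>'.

m = 25811
d = (-9, -15);  v_rel = (-10, -13),  |v_rel|² = 269
v_rel×d = (-10)·(-15) − (-13)·(-9) = 33
since m = R²·269 − 33²:  R² = (1089 + 25811) / 269 = 100
R = √100 = 10  ⇒  r_B = 10 − 6 = 4

rB=4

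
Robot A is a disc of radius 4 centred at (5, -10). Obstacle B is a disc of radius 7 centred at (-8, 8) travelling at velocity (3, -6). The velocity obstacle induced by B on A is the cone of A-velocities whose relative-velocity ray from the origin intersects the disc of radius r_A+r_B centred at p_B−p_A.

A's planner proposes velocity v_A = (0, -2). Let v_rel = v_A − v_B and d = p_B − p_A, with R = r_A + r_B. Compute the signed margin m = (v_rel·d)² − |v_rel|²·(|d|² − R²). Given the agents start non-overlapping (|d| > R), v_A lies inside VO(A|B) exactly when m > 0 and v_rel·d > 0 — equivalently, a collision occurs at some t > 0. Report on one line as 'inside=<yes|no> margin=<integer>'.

d = (-13, 18),  |d|² = 493;  R = 4+7 = 11,  c = 493−11² = 372
v_rel = (-3, 4),  |v_rel|² = 25;  v_rel·d = (-3)·(-13) + (4)·(18) = 111
25·t² − 222·t + 372 = 0  ⇒  m = 111² − 25·372 = 3021
m = 3021 > 0,  v_rel·d = 111 > 0  ⇒  inside

inside=yes margin=3021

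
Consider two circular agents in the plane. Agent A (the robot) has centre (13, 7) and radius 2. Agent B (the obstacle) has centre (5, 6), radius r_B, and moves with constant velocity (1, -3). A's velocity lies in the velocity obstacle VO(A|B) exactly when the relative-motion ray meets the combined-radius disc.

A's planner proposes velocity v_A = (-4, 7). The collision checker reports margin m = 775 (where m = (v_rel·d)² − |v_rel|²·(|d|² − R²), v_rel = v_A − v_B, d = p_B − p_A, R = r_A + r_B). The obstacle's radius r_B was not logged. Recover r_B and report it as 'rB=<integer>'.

m = 775
d = (-8, -1);  v_rel = (-5, 10),  |v_rel|² = 125
v_rel×d = (-5)·(-1) − (10)·(-8) = 85
since m = R²·125 − 85²:  R² = (7225 + 775) / 125 = 64
R = √64 = 8  ⇒  r_B = 8 − 2 = 6

rB=6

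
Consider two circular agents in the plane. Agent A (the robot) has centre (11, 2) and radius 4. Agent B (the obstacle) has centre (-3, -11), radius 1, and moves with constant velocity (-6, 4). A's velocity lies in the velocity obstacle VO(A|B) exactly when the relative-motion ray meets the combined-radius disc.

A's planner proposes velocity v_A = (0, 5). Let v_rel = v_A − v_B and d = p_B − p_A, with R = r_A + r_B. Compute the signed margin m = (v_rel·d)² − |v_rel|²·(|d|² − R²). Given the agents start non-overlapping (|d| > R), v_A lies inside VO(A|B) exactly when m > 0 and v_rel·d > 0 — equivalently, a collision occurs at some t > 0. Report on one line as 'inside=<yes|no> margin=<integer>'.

d = (-14, -13),  |d|² = 365;  R = 4+1 = 5,  c = 365−5² = 340
v_rel = (6, 1),  |v_rel|² = 37;  v_rel·d = (6)·(-14) + (1)·(-13) = -97
37·t² + 194·t + 340 = 0  ⇒  m = (-97)² − 37·340 = -3171
m = -3171 < 0,  v_rel·d = -97 < 0  ⇒  outside

inside=no margin=-3171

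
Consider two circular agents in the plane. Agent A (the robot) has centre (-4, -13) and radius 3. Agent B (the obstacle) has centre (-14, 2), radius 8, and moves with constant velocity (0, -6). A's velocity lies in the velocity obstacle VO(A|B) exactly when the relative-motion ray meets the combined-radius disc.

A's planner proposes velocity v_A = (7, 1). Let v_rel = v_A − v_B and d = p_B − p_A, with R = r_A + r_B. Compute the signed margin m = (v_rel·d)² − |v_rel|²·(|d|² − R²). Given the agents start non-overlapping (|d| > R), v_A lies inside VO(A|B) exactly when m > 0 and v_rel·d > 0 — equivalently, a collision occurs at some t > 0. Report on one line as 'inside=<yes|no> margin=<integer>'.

d = (-10, 15),  |d|² = 325;  R = 3+8 = 11,  c = 325−11² = 204
v_rel = (7, 7),  |v_rel|² = 98;  v_rel·d = (7)·(-10) + (7)·(15) = 35
98·t² − 70·t + 204 = 0  ⇒  m = 35² − 98·204 = -18767
m = -18767 < 0,  v_rel·d = 35 > 0  ⇒  outside

inside=no margin=-18767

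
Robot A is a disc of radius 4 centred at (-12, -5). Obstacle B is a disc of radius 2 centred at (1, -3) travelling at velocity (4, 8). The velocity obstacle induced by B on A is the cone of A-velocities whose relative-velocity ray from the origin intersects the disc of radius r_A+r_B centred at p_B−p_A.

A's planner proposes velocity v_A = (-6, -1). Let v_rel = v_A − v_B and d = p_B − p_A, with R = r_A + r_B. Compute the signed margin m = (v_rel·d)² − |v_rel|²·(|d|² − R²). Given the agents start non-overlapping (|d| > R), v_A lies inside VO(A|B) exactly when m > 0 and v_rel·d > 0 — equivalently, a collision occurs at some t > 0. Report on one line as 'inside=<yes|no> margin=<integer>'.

d = (13, 2),  |d|² = 173;  R = 4+2 = 6,  c = 173−6² = 137
v_rel = (-10, -9),  |v_rel|² = 181;  v_rel·d = (-10)·(13) + (-9)·(2) = -148
181·t² + 296·t + 137 = 0  ⇒  m = (-148)² − 181·137 = -2893
m = -2893 < 0,  v_rel·d = -148 < 0  ⇒  outside

inside=no margin=-2893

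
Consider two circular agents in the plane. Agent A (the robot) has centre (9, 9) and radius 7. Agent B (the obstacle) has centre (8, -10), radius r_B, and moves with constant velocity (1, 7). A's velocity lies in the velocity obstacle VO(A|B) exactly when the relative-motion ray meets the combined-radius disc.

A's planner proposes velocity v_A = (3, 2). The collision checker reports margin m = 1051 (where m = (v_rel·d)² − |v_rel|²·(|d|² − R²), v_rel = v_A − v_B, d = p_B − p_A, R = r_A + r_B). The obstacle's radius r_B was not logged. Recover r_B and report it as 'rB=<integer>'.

m = 1051
d = (-1, -19);  v_rel = (2, -5),  |v_rel|² = 29
v_rel×d = (2)·(-19) − (-5)·(-1) = -43
since m = R²·29 − (-43)²:  R² = (1849 + 1051) / 29 = 100
R = √100 = 10  ⇒  r_B = 10 − 7 = 3

rB=3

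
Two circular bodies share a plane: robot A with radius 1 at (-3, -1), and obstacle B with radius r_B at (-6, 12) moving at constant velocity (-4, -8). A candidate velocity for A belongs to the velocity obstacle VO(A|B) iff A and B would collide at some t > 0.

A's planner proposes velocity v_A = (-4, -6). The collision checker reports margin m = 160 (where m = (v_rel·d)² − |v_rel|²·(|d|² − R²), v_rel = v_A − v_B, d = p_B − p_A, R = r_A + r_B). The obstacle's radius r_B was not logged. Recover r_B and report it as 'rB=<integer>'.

m = 160
d = (-3, 13);  v_rel = (0, 2),  |v_rel|² = 4
v_rel×d = (0)·(13) − (2)·(-3) = 6
since m = R²·4 − 6²:  R² = (36 + 160) / 4 = 49
R = √49 = 7  ⇒  r_B = 7 − 1 = 6

rB=6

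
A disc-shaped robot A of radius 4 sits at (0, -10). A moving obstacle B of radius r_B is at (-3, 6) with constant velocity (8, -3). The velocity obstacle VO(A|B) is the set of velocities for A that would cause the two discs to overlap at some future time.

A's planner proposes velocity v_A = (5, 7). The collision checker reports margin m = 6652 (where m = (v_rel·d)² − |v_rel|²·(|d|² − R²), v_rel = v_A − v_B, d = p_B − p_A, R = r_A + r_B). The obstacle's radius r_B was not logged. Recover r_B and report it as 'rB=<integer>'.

m = 6652
d = (-3, 16);  v_rel = (-3, 10),  |v_rel|² = 109
v_rel×d = (-3)·(16) − (10)·(-3) = -18
since m = R²·109 − (-18)²:  R² = (324 + 6652) / 109 = 64
R = √64 = 8  ⇒  r_B = 8 − 4 = 4

rB=4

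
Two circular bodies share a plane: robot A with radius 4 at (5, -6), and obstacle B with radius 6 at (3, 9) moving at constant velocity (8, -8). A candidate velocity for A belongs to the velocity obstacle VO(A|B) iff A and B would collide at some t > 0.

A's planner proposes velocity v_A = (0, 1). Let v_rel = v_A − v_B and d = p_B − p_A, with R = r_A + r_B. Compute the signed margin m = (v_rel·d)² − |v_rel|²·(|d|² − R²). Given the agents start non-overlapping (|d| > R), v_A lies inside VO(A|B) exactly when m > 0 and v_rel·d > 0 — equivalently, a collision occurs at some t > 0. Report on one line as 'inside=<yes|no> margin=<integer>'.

d = (-2, 15),  |d|² = 229;  R = 4+6 = 10,  c = 229−10² = 129
v_rel = (-8, 9),  |v_rel|² = 145;  v_rel·d = (-8)·(-2) + (9)·(15) = 151
145·t² − 302·t + 129 = 0  ⇒  m = 151² − 145·129 = 4096
m = 4096 > 0,  v_rel·d = 151 > 0  ⇒  inside

inside=yes margin=4096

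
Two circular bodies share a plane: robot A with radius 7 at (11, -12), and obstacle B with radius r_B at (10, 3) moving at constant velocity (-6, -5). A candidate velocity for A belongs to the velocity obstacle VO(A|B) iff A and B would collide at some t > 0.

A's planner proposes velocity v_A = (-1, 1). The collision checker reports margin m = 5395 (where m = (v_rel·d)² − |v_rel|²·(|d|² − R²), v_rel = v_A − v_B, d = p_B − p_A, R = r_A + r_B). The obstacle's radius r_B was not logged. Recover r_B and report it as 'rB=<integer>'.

m = 5395
d = (-1, 15);  v_rel = (5, 6),  |v_rel|² = 61
v_rel×d = (5)·(15) − (6)·(-1) = 81
since m = R²·61 − 81²:  R² = (6561 + 5395) / 61 = 196
R = √196 = 14  ⇒  r_B = 14 − 7 = 7

rB=7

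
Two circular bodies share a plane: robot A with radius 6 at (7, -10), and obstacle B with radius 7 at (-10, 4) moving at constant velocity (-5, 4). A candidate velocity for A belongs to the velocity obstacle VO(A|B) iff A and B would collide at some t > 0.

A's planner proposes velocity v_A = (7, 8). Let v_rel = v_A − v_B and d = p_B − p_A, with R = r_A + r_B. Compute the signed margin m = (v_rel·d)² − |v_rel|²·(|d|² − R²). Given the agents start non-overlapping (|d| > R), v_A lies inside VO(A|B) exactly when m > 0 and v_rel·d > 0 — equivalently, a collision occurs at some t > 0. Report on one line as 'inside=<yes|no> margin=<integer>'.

d = (-17, 14),  |d|² = 485;  R = 6+7 = 13,  c = 485−13² = 316
v_rel = (12, 4),  |v_rel|² = 160;  v_rel·d = (12)·(-17) + (4)·(14) = -148
160·t² + 296·t + 316 = 0  ⇒  m = (-148)² − 160·316 = -28656
m = -28656 < 0,  v_rel·d = -148 < 0  ⇒  outside

inside=no margin=-28656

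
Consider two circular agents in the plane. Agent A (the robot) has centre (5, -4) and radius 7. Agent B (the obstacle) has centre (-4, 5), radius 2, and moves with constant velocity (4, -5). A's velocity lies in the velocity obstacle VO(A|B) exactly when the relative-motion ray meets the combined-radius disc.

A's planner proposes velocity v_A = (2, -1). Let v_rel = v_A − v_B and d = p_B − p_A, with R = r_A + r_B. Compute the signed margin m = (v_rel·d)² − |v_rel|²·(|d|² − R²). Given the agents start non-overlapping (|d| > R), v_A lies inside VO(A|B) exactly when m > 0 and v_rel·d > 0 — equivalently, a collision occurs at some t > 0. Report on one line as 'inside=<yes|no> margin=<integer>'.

d = (-9, 9),  |d|² = 162;  R = 7+2 = 9,  c = 162−9² = 81
v_rel = (-2, 4),  |v_rel|² = 20;  v_rel·d = (-2)·(-9) + (4)·(9) = 54
20·t² − 108·t + 81 = 0  ⇒  m = 54² − 20·81 = 1296
m = 1296 > 0,  v_rel·d = 54 > 0  ⇒  inside

inside=yes margin=1296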